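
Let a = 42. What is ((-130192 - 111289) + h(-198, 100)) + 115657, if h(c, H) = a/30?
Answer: -629113/5 ≈ -1.2582e+5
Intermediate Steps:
h(c, H) = 7/5 (h(c, H) = 42/30 = 42*(1/30) = 7/5)
((-130192 - 111289) + h(-198, 100)) + 115657 = ((-130192 - 111289) + 7/5) + 115657 = (-241481 + 7/5) + 115657 = -1207398/5 + 115657 = -629113/5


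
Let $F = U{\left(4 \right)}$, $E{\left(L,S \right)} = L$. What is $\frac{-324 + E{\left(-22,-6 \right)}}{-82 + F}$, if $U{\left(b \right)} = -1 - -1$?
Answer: $\frac{173}{41} \approx 4.2195$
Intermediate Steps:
$U{\left(b \right)} = 0$ ($U{\left(b \right)} = -1 + 1 = 0$)
$F = 0$
$\frac{-324 + E{\left(-22,-6 \right)}}{-82 + F} = \frac{-324 - 22}{-82 + 0} = - \frac{346}{-82} = \left(-346\right) \left(- \frac{1}{82}\right) = \frac{173}{41}$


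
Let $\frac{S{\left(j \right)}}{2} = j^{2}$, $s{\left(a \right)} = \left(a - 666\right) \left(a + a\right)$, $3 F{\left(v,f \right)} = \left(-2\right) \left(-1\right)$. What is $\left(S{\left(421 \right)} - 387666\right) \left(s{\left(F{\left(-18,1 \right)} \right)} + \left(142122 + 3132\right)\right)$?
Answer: $- \frac{43116037568}{9} \approx -4.7907 \cdot 10^{9}$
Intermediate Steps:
$F{\left(v,f \right)} = \frac{2}{3}$ ($F{\left(v,f \right)} = \frac{\left(-2\right) \left(-1\right)}{3} = \frac{1}{3} \cdot 2 = \frac{2}{3}$)
$s{\left(a \right)} = 2 a \left(-666 + a\right)$ ($s{\left(a \right)} = \left(-666 + a\right) 2 a = 2 a \left(-666 + a\right)$)
$S{\left(j \right)} = 2 j^{2}$
$\left(S{\left(421 \right)} - 387666\right) \left(s{\left(F{\left(-18,1 \right)} \right)} + \left(142122 + 3132\right)\right) = \left(2 \cdot 421^{2} - 387666\right) \left(2 \cdot \frac{2}{3} \left(-666 + \frac{2}{3}\right) + \left(142122 + 3132\right)\right) = \left(2 \cdot 177241 - 387666\right) \left(2 \cdot \frac{2}{3} \left(- \frac{1996}{3}\right) + 145254\right) = \left(354482 - 387666\right) \left(- \frac{7984}{9} + 145254\right) = \left(-33184\right) \frac{1299302}{9} = - \frac{43116037568}{9}$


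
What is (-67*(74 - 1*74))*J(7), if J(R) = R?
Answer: 0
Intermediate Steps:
(-67*(74 - 1*74))*J(7) = -67*(74 - 1*74)*7 = -67*(74 - 74)*7 = -67*0*7 = 0*7 = 0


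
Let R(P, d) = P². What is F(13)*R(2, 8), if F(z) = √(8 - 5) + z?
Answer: 52 + 4*√3 ≈ 58.928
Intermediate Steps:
F(z) = z + √3 (F(z) = √3 + z = z + √3)
F(13)*R(2, 8) = (13 + √3)*2² = (13 + √3)*4 = 52 + 4*√3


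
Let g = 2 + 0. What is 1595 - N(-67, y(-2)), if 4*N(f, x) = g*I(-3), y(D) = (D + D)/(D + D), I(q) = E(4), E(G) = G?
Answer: 1593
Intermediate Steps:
g = 2
I(q) = 4
y(D) = 1 (y(D) = (2*D)/((2*D)) = (2*D)*(1/(2*D)) = 1)
N(f, x) = 2 (N(f, x) = (2*4)/4 = (1/4)*8 = 2)
1595 - N(-67, y(-2)) = 1595 - 1*2 = 1595 - 2 = 1593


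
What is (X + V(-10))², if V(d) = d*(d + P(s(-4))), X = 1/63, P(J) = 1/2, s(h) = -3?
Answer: 35832196/3969 ≈ 9028.0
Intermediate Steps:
P(J) = ½
X = 1/63 ≈ 0.015873
V(d) = d*(½ + d) (V(d) = d*(d + ½) = d*(½ + d))
(X + V(-10))² = (1/63 - 10*(½ - 10))² = (1/63 - 10*(-19/2))² = (1/63 + 95)² = (5986/63)² = 35832196/3969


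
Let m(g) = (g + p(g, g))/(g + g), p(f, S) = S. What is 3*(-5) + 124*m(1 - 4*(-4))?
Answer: 109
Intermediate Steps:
m(g) = 1 (m(g) = (g + g)/(g + g) = (2*g)/((2*g)) = (2*g)*(1/(2*g)) = 1)
3*(-5) + 124*m(1 - 4*(-4)) = 3*(-5) + 124*1 = -15 + 124 = 109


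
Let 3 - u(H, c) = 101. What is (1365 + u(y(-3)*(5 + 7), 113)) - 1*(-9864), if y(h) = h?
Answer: 11131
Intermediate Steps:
u(H, c) = -98 (u(H, c) = 3 - 1*101 = 3 - 101 = -98)
(1365 + u(y(-3)*(5 + 7), 113)) - 1*(-9864) = (1365 - 98) - 1*(-9864) = 1267 + 9864 = 11131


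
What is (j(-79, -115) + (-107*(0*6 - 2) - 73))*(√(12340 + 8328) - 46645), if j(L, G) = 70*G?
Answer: 368915305 - 15818*√5167 ≈ 3.6778e+8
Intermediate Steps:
(j(-79, -115) + (-107*(0*6 - 2) - 73))*(√(12340 + 8328) - 46645) = (70*(-115) + (-107*(0*6 - 2) - 73))*(√(12340 + 8328) - 46645) = (-8050 + (-107*(0 - 2) - 73))*(√20668 - 46645) = (-8050 + (-107*(-2) - 73))*(2*√5167 - 46645) = (-8050 + (214 - 73))*(-46645 + 2*√5167) = (-8050 + 141)*(-46645 + 2*√5167) = -7909*(-46645 + 2*√5167) = 368915305 - 15818*√5167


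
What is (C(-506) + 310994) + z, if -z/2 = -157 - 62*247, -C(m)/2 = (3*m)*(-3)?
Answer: 332828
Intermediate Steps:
C(m) = 18*m (C(m) = -2*3*m*(-3) = -(-18)*m = 18*m)
z = 30942 (z = -2*(-157 - 62*247) = -2*(-157 - 15314) = -2*(-15471) = 30942)
(C(-506) + 310994) + z = (18*(-506) + 310994) + 30942 = (-9108 + 310994) + 30942 = 301886 + 30942 = 332828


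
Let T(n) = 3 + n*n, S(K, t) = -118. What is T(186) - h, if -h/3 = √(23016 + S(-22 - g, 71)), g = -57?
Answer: 34599 + 321*√2 ≈ 35053.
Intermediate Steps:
T(n) = 3 + n²
h = -321*√2 (h = -3*√(23016 - 118) = -321*√2 ≈ -453.96)
T(186) - h = (3 + 186²) - (-321)*√2 = (3 + 34596) + 321*√2 = 34599 + 321*√2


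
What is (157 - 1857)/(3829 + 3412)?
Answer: -1700/7241 ≈ -0.23477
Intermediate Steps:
(157 - 1857)/(3829 + 3412) = -1700/7241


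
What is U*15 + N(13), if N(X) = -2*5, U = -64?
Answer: -970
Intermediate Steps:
N(X) = -10
U*15 + N(13) = -64*15 - 10 = -960 - 10 = -970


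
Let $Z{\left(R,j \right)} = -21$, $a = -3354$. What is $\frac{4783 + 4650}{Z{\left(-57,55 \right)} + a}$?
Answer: $- \frac{9433}{3375} \approx -2.795$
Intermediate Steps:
$\frac{4783 + 4650}{Z{\left(-57,55 \right)} + a} = \frac{4783 + 4650}{-21 - 3354} = \frac{9433}{-3375} = 9433 \left(- \frac{1}{3375}\right) = - \frac{9433}{3375}$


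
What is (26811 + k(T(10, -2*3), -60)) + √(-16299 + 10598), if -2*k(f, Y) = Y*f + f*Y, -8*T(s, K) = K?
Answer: 26856 + I*√5701 ≈ 26856.0 + 75.505*I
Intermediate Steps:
T(s, K) = -K/8
k(f, Y) = -Y*f (k(f, Y) = -(Y*f + f*Y)/2 = -(Y*f + Y*f)/2 = -Y*f)
(26811 + k(T(10, -2*3), -60)) + √(-16299 + 10598) = (26811 - 1*(-60)*(-(-1)*3/4)) + √(-16299 + 10598) = (26811 - 1*(-60)*(-⅛*(-6))) + √(-5701) = (26811 - 1*(-60)*¾) + I*√5701 = (26811 + 45) + I*√5701 = 26856 + I*√5701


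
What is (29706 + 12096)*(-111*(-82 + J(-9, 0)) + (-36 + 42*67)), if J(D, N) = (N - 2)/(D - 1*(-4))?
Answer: 2473758756/5 ≈ 4.9475e+8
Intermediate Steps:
J(D, N) = (-2 + N)/(4 + D) (J(D, N) = (-2 + N)/(D + 4) = (-2 + N)/(4 + D))
(29706 + 12096)*(-111*(-82 + J(-9, 0)) + (-36 + 42*67)) = (29706 + 12096)*(-111*(-82 + (-2 + 0)/(4 - 9)) + (-36 + 42*67)) = 41802*(-111*(-82 - 2/(-5)) + (-36 + 2814)) = 41802*(-111*(-82 - ⅕*(-2)) + 2778) = 41802*(-111*(-82 + ⅖) + 2778) = 41802*(-111*(-408/5) + 2778) = 41802*(45288/5 + 2778) = 41802*(59178/5) = 2473758756/5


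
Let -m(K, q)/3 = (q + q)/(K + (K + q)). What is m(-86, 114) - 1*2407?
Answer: -69461/29 ≈ -2395.2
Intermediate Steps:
m(K, q) = -6*q/(q + 2*K) (m(K, q) = -3*(q + q)/(K + (K + q)) = -3*2*q/(q + 2*K) = -6*q/(q + 2*K))
m(-86, 114) - 1*2407 = -6*114/(114 + 2*(-86)) - 1*2407 = -6*114/(114 - 172) - 2407 = -6*114/(-58) - 2407 = -6*114*(-1/58) - 2407 = 342/29 - 2407 = -69461/29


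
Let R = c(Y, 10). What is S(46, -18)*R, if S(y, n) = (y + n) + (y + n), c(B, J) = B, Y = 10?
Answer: 560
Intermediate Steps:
R = 10
S(y, n) = 2*n + 2*y (S(y, n) = (n + y) + (n + y) = 2*n + 2*y)
S(46, -18)*R = (2*(-18) + 2*46)*10 = (-36 + 92)*10 = 56*10 = 560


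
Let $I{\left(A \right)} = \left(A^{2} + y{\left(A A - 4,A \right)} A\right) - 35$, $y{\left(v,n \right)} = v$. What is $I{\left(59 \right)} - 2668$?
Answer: $205921$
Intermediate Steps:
$I{\left(A \right)} = -35 + A^{2} + A \left(-4 + A^{2}\right)$ ($I{\left(A \right)} = \left(A^{2} + \left(A A - 4\right) A\right) - 35 = \left(A^{2} + \left(A^{2} - 4\right) A\right) - 35 = \left(A^{2} + \left(-4 + A^{2}\right) A\right) - 35 = \left(A^{2} + A \left(-4 + A^{2}\right)\right) - 35 = -35 + A^{2} + A \left(-4 + A^{2}\right)$)
$I{\left(59 \right)} - 2668 = \left(-35 + 59^{2} + 59 \left(-4 + 59^{2}\right)\right) - 2668 = \left(-35 + 3481 + 59 \left(-4 + 3481\right)\right) - 2668 = \left(-35 + 3481 + 59 \cdot 3477\right) - 2668 = \left(-35 + 3481 + 205143\right) - 2668 = 208589 - 2668 = 205921$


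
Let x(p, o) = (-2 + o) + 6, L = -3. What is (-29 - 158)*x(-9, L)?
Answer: -187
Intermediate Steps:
x(p, o) = 4 + o
(-29 - 158)*x(-9, L) = (-29 - 158)*(4 - 3) = -187*1 = -187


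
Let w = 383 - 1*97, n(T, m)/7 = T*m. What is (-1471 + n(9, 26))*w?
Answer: 47762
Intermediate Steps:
n(T, m) = 7*T*m (n(T, m) = 7*(T*m) = 7*T*m)
w = 286 (w = 383 - 97 = 286)
(-1471 + n(9, 26))*w = (-1471 + 7*9*26)*286 = (-1471 + 1638)*286 = 167*286 = 47762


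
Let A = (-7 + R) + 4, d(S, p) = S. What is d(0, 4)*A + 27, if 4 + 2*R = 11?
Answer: 27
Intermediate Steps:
R = 7/2 (R = -2 + (1/2)*11 = -2 + 11/2 = 7/2 ≈ 3.5000)
A = 1/2 (A = (-7 + 7/2) + 4 = -7/2 + 4 = 1/2 ≈ 0.50000)
d(0, 4)*A + 27 = 0*(1/2) + 27 = 0 + 27 = 27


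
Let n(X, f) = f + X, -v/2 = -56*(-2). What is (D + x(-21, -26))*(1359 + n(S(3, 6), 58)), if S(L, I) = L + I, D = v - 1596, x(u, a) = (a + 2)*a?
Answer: -1705496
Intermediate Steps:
x(u, a) = a*(2 + a) (x(u, a) = (2 + a)*a = a*(2 + a))
v = -224 (v = -(-112)*(-2) = -2*112 = -224)
D = -1820 (D = -224 - 1596 = -1820)
S(L, I) = I + L
n(X, f) = X + f
(D + x(-21, -26))*(1359 + n(S(3, 6), 58)) = (-1820 - 26*(2 - 26))*(1359 + ((6 + 3) + 58)) = (-1820 - 26*(-24))*(1359 + (9 + 58)) = (-1820 + 624)*(1359 + 67) = -1196*1426 = -1705496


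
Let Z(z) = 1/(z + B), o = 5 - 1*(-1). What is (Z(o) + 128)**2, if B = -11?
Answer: 408321/25 ≈ 16333.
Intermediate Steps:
o = 6 (o = 5 + 1 = 6)
Z(z) = 1/(-11 + z) (Z(z) = 1/(z - 11) = 1/(-11 + z))
(Z(o) + 128)**2 = (1/(-11 + 6) + 128)**2 = (1/(-5) + 128)**2 = (-1/5 + 128)**2 = (639/5)**2 = 408321/25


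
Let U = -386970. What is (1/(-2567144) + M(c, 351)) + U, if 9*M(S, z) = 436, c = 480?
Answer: -8939550148345/23104296 ≈ -3.8692e+5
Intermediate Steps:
M(S, z) = 436/9 (M(S, z) = (⅑)*436 = 436/9)
(1/(-2567144) + M(c, 351)) + U = (1/(-2567144) + 436/9) - 386970 = (-1/2567144 + 436/9) - 386970 = 1119274775/23104296 - 386970 = -8939550148345/23104296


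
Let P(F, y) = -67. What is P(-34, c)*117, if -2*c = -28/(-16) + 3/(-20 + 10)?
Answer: -7839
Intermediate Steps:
c = -29/40 (c = -(-28/(-16) + 3/(-20 + 10))/2 = -(-28*(-1/16) + 3/(-10))/2 = -(7/4 + 3*(-⅒))/2 = -(7/4 - 3/10)/2 = -½*29/20 = -29/40 ≈ -0.72500)
P(-34, c)*117 = -67*117 = -7839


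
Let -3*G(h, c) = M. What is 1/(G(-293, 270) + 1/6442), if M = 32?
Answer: -19326/206141 ≈ -0.093751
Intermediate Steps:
G(h, c) = -32/3 (G(h, c) = -⅓*32 = -32/3)
1/(G(-293, 270) + 1/6442) = 1/(-32/3 + 1/6442) = 1/(-206141/19326) = -19326/206141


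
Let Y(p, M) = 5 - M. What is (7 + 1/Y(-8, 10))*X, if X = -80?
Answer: -544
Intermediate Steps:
(7 + 1/Y(-8, 10))*X = (7 + 1/(5 - 1*10))*(-80) = (7 + 1/(5 - 10))*(-80) = (7 + 1/(-5))*(-80) = (7 - 1/5)*(-80) = (34/5)*(-80) = -544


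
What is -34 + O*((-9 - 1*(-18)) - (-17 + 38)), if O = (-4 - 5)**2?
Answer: -1006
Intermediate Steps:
O = 81 (O = (-9)**2 = 81)
-34 + O*((-9 - 1*(-18)) - (-17 + 38)) = -34 + 81*((-9 - 1*(-18)) - (-17 + 38)) = -34 + 81*((-9 + 18) - 1*21) = -34 + 81*(9 - 21) = -34 + 81*(-12) = -34 - 972 = -1006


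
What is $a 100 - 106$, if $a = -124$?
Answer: $-12506$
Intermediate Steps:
$a 100 - 106 = \left(-124\right) 100 - 106 = -12400 - 106 = -12506$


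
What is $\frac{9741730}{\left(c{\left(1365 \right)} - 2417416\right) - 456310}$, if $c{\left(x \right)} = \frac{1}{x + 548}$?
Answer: $- \frac{503673770}{148579401} \approx -3.3899$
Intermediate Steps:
$c{\left(x \right)} = \frac{1}{548 + x}$
$\frac{9741730}{\left(c{\left(1365 \right)} - 2417416\right) - 456310} = \frac{9741730}{\left(\frac{1}{548 + 1365} - 2417416\right) - 456310} = \frac{9741730}{\left(\frac{1}{1913} - 2417416\right) - 456310} = \frac{9741730}{- \frac{4624516807}{1913} - 456310} = \frac{9741730}{- \frac{5497437837}{1913}} = 9741730 \left(- \frac{1913}{5497437837}\right) = - \frac{503673770}{148579401}$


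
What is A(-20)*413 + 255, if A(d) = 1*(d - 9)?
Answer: -11722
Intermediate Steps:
A(d) = -9 + d (A(d) = 1*(-9 + d) = -9 + d)
A(-20)*413 + 255 = (-9 - 20)*413 + 255 = -29*413 + 255 = -11977 + 255 = -11722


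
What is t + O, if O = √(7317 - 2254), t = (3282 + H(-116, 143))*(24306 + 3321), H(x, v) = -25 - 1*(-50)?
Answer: 91362489 + √5063 ≈ 9.1363e+7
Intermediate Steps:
H(x, v) = 25 (H(x, v) = -25 + 50 = 25)
t = 91362489 (t = (3282 + 25)*(24306 + 3321) = 3307*27627 = 91362489)
O = √5063 ≈ 71.155
t + O = 91362489 + √5063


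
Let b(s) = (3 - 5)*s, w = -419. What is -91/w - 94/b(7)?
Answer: 20330/2933 ≈ 6.9315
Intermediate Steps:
b(s) = -2*s
-91/w - 94/b(7) = -91/(-419) - 94/((-2*7)) = -91*(-1/419) - 94/(-14) = 91/419 - 94*(-1/14) = 91/419 + 47/7 = 20330/2933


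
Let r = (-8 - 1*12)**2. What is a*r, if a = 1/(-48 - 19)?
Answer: -400/67 ≈ -5.9701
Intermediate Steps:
r = 400 (r = (-8 - 12)**2 = (-20)**2 = 400)
a = -1/67 (a = 1/(-67) = -1/67 ≈ -0.014925)
a*r = -1/67*400 = -400/67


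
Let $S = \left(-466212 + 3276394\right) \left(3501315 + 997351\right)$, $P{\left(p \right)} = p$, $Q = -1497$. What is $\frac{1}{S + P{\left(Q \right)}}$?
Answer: $\frac{1}{12642070215715} \approx 7.9101 \cdot 10^{-14}$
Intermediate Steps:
$S = 12642070217212$ ($S = 2810182 \cdot 4498666 = 12642070217212$)
$\frac{1}{S + P{\left(Q \right)}} = \frac{1}{12642070217212 - 1497} = \frac{1}{12642070215715}$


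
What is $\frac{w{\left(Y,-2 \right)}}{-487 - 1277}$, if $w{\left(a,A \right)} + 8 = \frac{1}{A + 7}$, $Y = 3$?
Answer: $\frac{13}{2940} \approx 0.0044218$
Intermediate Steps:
$w{\left(a,A \right)} = -8 + \frac{1}{7 + A}$ ($w{\left(a,A \right)} = -8 + \frac{1}{A + 7} = -8 + \frac{1}{7 + A}$)
$\frac{w{\left(Y,-2 \right)}}{-487 - 1277} = \frac{\frac{1}{7 - 2} \left(-55 - -16\right)}{-487 - 1277} = \frac{\frac{1}{5} \left(-55 + 16\right)}{-1764} = \frac{1}{5} \left(-39\right) \left(- \frac{1}{1764}\right) = \left(- \frac{39}{5}\right) \left(- \frac{1}{1764}\right) = \frac{13}{2940}$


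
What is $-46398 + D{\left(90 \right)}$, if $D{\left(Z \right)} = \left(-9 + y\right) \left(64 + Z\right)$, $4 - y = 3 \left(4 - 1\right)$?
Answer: $-48554$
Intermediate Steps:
$y = -5$ ($y = 4 - 3 \left(4 - 1\right) = 4 - 3 \cdot 3 = 4 - 9 = -5$)
$D{\left(Z \right)} = -896 - 14 Z$ ($D{\left(Z \right)} = \left(-9 - 5\right) \left(64 + Z\right) = - 14 \left(64 + Z\right) = -896 - 14 Z$)
$-46398 + D{\left(90 \right)} = -46398 - 2156 = -48554$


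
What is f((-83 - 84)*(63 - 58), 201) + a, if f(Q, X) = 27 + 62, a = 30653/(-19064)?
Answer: 1666043/19064 ≈ 87.392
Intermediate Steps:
a = -30653/19064 (a = 30653*(-1/19064) = -30653/19064 ≈ -1.6079)
f(Q, X) = 89
f((-83 - 84)*(63 - 58), 201) + a = 89 - 30653/19064 = 1666043/19064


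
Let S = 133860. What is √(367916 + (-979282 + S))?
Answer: I*√477506 ≈ 691.02*I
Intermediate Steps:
√(367916 + (-979282 + S)) = √(367916 + (-979282 + 133860)) = √(367916 - 845422) = √(-477506) = I*√477506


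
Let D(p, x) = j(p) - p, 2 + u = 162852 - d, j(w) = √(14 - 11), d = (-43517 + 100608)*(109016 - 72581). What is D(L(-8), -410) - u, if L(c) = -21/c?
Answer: 16639581859/8 + √3 ≈ 2.0799e+9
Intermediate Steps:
d = 2080110585 (d = 57091*36435 = 2080110585)
j(w) = √3
u = -2079947735 (u = -2 + (162852 - 1*2080110585) = -2 + (162852 - 2080110585) = -2 - 2079947733 = -2079947735)
D(p, x) = √3 - p
D(L(-8), -410) - u = (√3 - (-21)/(-8)) - 1*(-2079947735) = (√3 - (-21)*(-1)/8) + 2079947735 = (√3 - 1*21/8) + 2079947735 = (√3 - 21/8) + 2079947735 = (-21/8 + √3) + 2079947735 = 16639581859/8 + √3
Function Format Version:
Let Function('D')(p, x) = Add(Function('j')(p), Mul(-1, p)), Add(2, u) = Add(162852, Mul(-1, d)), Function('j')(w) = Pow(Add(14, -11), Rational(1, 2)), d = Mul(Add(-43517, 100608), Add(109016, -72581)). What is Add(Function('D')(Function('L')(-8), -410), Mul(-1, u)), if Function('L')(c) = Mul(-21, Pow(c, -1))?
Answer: Add(Rational(16639581859, 8), Pow(3, Rational(1, 2))) ≈ 2.0799e+9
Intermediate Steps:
d = 2080110585 (d = Mul(57091, 36435) = 2080110585)
Function('j')(w) = Pow(3, Rational(1, 2))
u = -2079947735 (u = Add(-2, Add(162852, Mul(-1, 2080110585))) = Add(-2, Add(162852, -2080110585)) = Add(-2, -2079947733) = -2079947735)
Function('D')(p, x) = Add(Pow(3, Rational(1, 2)), Mul(-1, p))
Add(Function('D')(Function('L')(-8), -410), Mul(-1, u)) = Add(Add(Pow(3, Rational(1, 2)), Mul(-1, Mul(-21, Pow(-8, -1)))), Mul(-1, -2079947735)) = Add(Add(Pow(3, Rational(1, 2)), Mul(-1, Mul(-21, Rational(-1, 8)))), 2079947735) = Add(Add(Pow(3, Rational(1, 2)), Mul(-1, Rational(21, 8))), 2079947735) = Add(Add(Pow(3, Rational(1, 2)), Rational(-21, 8)), 2079947735) = Add(Add(Rational(-21, 8), Pow(3, Rational(1, 2))), 2079947735) = Add(Rational(16639581859, 8), Pow(3, Rational(1, 2)))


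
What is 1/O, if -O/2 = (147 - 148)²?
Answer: -½ ≈ -0.50000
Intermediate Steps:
O = -2 (O = -2*(147 - 148)² = -2*(-1)² = -2*1 = -2)
1/O = 1/(-2) = -½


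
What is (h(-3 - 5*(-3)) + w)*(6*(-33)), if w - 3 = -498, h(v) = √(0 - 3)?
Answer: 98010 - 198*I*√3 ≈ 98010.0 - 342.95*I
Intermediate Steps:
h(v) = I*√3 (h(v) = √(-3) = I*√3)
w = -495 (w = 3 - 498 = -495)
(h(-3 - 5*(-3)) + w)*(6*(-33)) = (I*√3 - 495)*(6*(-33)) = (-495 + I*√3)*(-198) = 98010 - 198*I*√3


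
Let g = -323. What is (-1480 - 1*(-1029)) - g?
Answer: -128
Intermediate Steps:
(-1480 - 1*(-1029)) - g = (-1480 - 1*(-1029)) - 1*(-323) = (-1480 + 1029) + 323 = -451 + 323 = -128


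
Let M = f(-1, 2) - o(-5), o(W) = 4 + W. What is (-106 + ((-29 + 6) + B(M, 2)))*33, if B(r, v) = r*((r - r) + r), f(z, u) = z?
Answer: -4257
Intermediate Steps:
M = 0 (M = -1 - (4 - 5) = -1 - 1*(-1) = -1 + 1 = 0)
B(r, v) = r² (B(r, v) = r*(0 + r) = r*r = r²)
(-106 + ((-29 + 6) + B(M, 2)))*33 = (-106 + ((-29 + 6) + 0²))*33 = (-106 + (-23 + 0))*33 = (-106 - 23)*33 = -129*33 = -4257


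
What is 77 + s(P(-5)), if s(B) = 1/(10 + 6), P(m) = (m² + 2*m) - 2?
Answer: 1233/16 ≈ 77.063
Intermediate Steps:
P(m) = -2 + m² + 2*m
s(B) = 1/16
77 + s(P(-5)) = 77 + 1/16 = 1233/16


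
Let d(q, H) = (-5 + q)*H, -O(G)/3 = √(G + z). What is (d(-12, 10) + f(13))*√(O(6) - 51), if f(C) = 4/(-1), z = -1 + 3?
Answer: -174*I*√(51 + 6*√2) ≈ -1342.0*I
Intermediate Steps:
z = 2
O(G) = -3*√(2 + G) (O(G) = -3*√(G + 2) = -3*√(2 + G))
d(q, H) = H*(-5 + q)
f(C) = -4 (f(C) = 4*(-1) = -4)
(d(-12, 10) + f(13))*√(O(6) - 51) = (10*(-5 - 12) - 4)*√(-3*√(2 + 6) - 51) = (10*(-17) - 4)*√(-6*√2 - 51) = (-170 - 4)*√(-6*√2 - 51) = -174*√(-6*√2 - 51) = -174*√(-51 - 6*√2)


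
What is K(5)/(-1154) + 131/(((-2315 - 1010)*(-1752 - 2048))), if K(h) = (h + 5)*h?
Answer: -315799413/7290395000 ≈ -0.043317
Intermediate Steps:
K(h) = h*(5 + h) (K(h) = (5 + h)*h = h*(5 + h))
K(5)/(-1154) + 131/(((-2315 - 1010)*(-1752 - 2048))) = (5*(5 + 5))/(-1154) + 131/(((-2315 - 1010)*(-1752 - 2048))) = (5*10)*(-1/1154) + 131/((-3325*(-3800))) = 50*(-1/1154) + 131/12635000 = -25/577 + 131*(1/12635000) = -25/577 + 131/12635000 = -315799413/7290395000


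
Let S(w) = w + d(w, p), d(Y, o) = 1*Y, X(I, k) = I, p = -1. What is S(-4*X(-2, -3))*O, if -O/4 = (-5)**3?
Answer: 8000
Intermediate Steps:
d(Y, o) = Y
O = 500 (O = -4*(-5)**3 = -4*(-125) = 500)
S(w) = 2*w (S(w) = w + w = 2*w)
S(-4*X(-2, -3))*O = (2*(-4*(-2)))*500 = (2*8)*500 = 16*500 = 8000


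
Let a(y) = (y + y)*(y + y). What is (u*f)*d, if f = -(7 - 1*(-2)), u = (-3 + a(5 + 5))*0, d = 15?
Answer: 0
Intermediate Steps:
a(y) = 4*y**2 (a(y) = (2*y)*(2*y) = 4*y**2)
u = 0 (u = (-3 + 4*(5 + 5)**2)*0 = (-3 + 4*10**2)*0 = (-3 + 4*100)*0 = (-3 + 400)*0 = 397*0 = 0)
f = -9 (f = -(7 + 2) = -1*9 = -9)
(u*f)*d = (0*(-9))*15 = 0*15 = 0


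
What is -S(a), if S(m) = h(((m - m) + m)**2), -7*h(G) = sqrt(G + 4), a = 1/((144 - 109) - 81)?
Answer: sqrt(8465)/322 ≈ 0.28573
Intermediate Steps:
a = -1/46 (a = 1/(35 - 81) = 1/(-46) = -1/46 ≈ -0.021739)
h(G) = -sqrt(4 + G)/7 (h(G) = -sqrt(G + 4)/7 = -sqrt(4 + G)/7)
S(m) = -sqrt(4 + m**2)/7 (S(m) = -sqrt(4 + ((m - m) + m)**2)/7 = -sqrt(4 + (0 + m)**2)/7 = -sqrt(4 + m**2)/7)
-S(a) = -(-1)*sqrt(4 + (-1/46)**2)/7 = -(-1)*sqrt(4 + 1/2116)/7 = -(-1)*sqrt(8465/2116)/7 = -(-1)*sqrt(8465)/46/7 = -(-1)*sqrt(8465)/322 = sqrt(8465)/322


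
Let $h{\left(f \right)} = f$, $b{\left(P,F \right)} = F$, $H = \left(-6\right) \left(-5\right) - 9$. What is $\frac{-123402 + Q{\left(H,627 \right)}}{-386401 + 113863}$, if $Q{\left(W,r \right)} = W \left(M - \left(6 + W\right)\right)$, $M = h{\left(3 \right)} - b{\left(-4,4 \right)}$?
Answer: $\frac{20665}{45423} \approx 0.45495$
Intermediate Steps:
$H = 21$ ($H = 30 - 9 = 21$)
$M = -1$ ($M = 3 - 4 = -1$)
$Q{\left(W,r \right)} = W \left(-7 - W\right)$ ($Q{\left(W,r \right)} = W \left(-1 - \left(6 + W\right)\right) = W \left(-7 - W\right)$)
$\frac{-123402 + Q{\left(H,627 \right)}}{-386401 + 113863} = \frac{-123402 - 21 \left(7 + 21\right)}{-386401 + 113863} = \frac{-123402 - 21 \cdot 28}{-272538} = \left(-123402 - 588\right) \left(- \frac{1}{272538}\right) = \left(-123990\right) \left(- \frac{1}{272538}\right) = \frac{20665}{45423}$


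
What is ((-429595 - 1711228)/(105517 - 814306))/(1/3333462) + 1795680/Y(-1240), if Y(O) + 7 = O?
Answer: 2378443821022/236263 ≈ 1.0067e+7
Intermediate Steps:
Y(O) = -7 + O
((-429595 - 1711228)/(105517 - 814306))/(1/3333462) + 1795680/Y(-1240) = ((-429595 - 1711228)/(105517 - 814306))/(1/3333462) + 1795680/(-7 - 1240) = (-2140823/(-708789))/(1/3333462) + 1795680/(-1247) = -2140823*(-1/708789)*3333462 + 1795680*(-1/1247) = (2140823/708789)*3333462 - 1440 = 2378784039742/236263 - 1440 = 2378443821022/236263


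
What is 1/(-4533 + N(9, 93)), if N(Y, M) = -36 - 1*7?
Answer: -1/4576 ≈ -0.00021853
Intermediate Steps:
N(Y, M) = -43 (N(Y, M) = -36 - 7 = -43)
1/(-4533 + N(9, 93)) = 1/(-4533 - 43) = 1/(-4576) = -1/4576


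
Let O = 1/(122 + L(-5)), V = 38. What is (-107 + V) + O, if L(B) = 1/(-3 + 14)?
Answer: -92656/1343 ≈ -68.992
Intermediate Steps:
L(B) = 1/11
O = 11/1343 (O = 1/(122 + 1/11) = 1/(1343/11) = 11/1343 ≈ 0.0081906)
(-107 + V) + O = (-107 + 38) + 11/1343 = -69 + 11/1343 = -92656/1343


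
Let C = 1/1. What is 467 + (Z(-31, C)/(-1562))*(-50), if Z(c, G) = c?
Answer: 363952/781 ≈ 466.01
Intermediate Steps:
C = 1
467 + (Z(-31, C)/(-1562))*(-50) = 467 - 31/(-1562)*(-50) = 467 - 31*(-1/1562)*(-50) = 467 + (31/1562)*(-50) = 467 - 775/781 = 363952/781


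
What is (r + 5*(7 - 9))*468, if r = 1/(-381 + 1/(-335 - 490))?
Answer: -735715890/157163 ≈ -4681.2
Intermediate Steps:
r = -825/314326 (r = 1/(-381 + 1/(-825)) = 1/(-381 - 1/825) = 1/(-314326/825) = -825/314326 ≈ -0.0026247)
(r + 5*(7 - 9))*468 = (-825/314326 + 5*(7 - 9))*468 = (-825/314326 + 5*(-2))*468 = (-825/314326 - 10)*468 = -3144085/314326*468 = -735715890/157163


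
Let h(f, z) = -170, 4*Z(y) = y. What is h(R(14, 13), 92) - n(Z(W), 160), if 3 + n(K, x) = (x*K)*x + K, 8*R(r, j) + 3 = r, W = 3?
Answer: -77471/4 ≈ -19368.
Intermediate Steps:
Z(y) = y/4
R(r, j) = -3/8 + r/8
n(K, x) = -3 + K + K*x**2 (n(K, x) = -3 + ((x*K)*x + K) = -3 + ((K*x)*x + K) = -3 + (K*x**2 + K) = -3 + (K + K*x**2) = -3 + K + K*x**2)
h(R(14, 13), 92) - n(Z(W), 160) = -170 - (-3 + (1/4)*3 + ((1/4)*3)*160**2) = -170 - (-3 + 3/4 + (3/4)*25600) = -170 - (-3 + 3/4 + 19200) = -170 - 1*76791/4 = -170 - 76791/4 = -77471/4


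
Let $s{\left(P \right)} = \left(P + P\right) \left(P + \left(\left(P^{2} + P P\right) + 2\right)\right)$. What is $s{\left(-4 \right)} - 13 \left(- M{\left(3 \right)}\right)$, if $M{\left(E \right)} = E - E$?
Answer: $-240$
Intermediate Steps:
$M{\left(E \right)} = 0$
$s{\left(P \right)} = 2 P \left(2 + P + 2 P^{2}\right)$ ($s{\left(P \right)} = 2 P \left(P + \left(\left(P^{2} + P^{2}\right) + 2\right)\right) = 2 P \left(P + \left(2 P^{2} + 2\right)\right) = 2 P \left(P + \left(2 + 2 P^{2}\right)\right) = 2 P \left(2 + P + 2 P^{2}\right)$)
$s{\left(-4 \right)} - 13 \left(- M{\left(3 \right)}\right) = 2 \left(-4\right) \left(2 - 4 + 2 \left(-4\right)^{2}\right) - 13 \left(\left(-1\right) 0\right) = 2 \left(-4\right) \left(2 - 4 + 2 \cdot 16\right) - 0 = 2 \left(-4\right) \left(2 - 4 + 32\right) + 0 = 2 \left(-4\right) 30 + 0 = -240 + 0 = -240$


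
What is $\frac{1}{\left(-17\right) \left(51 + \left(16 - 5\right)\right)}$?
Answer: $- \frac{1}{1054} \approx -0.00094877$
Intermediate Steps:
$\frac{1}{\left(-17\right) \left(51 + \left(16 - 5\right)\right)} = \frac{1}{\left(-17\right) \left(51 + 11\right)} = \frac{1}{\left(-17\right) 62} = \frac{1}{-1054} = - \frac{1}{1054}$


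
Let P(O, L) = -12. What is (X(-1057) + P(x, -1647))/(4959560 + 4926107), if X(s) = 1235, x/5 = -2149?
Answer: 1223/9885667 ≈ 0.00012371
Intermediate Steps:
x = -10745 (x = 5*(-2149) = -10745)
(X(-1057) + P(x, -1647))/(4959560 + 4926107) = (1235 - 12)/(4959560 + 4926107) = 1223/9885667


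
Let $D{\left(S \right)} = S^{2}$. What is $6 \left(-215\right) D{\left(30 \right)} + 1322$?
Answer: $-1159678$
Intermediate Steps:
$6 \left(-215\right) D{\left(30 \right)} + 1322 = 6 \left(-215\right) 30^{2} + 1322 = \left(-1290\right) 900 + 1322 = -1161000 + 1322 = -1159678$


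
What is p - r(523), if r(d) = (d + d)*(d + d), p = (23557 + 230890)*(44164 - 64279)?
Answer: -5119295521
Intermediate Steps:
p = -5118201405 (p = 254447*(-20115) = -5118201405)
r(d) = 4*d² (r(d) = (2*d)*(2*d) = 4*d²)
p - r(523) = -5118201405 - 4*523² = -5118201405 - 4*273529 = -5118201405 - 1*1094116 = -5118201405 - 1094116 = -5119295521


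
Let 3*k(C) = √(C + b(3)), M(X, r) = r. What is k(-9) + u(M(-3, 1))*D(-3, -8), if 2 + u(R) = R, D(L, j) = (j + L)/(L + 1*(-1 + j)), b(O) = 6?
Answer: -11/12 + I*√3/3 ≈ -0.91667 + 0.57735*I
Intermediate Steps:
k(C) = √(6 + C)/3 (k(C) = √(C + 6)/3 = √(6 + C)/3)
D(L, j) = (L + j)/(-1 + L + j) (D(L, j) = (L + j)/(L + (-1 + j)) = (L + j)/(-1 + L + j))
u(R) = -2 + R
k(-9) + u(M(-3, 1))*D(-3, -8) = √(6 - 9)/3 + (-2 + 1)*((-3 - 8)/(-1 - 3 - 8)) = √(-3)/3 - (-11)/(-12) = (I*√3)/3 - (-1)*(-11)/12 = I*√3/3 - 1*11/12 = I*√3/3 - 11/12 = -11/12 + I*√3/3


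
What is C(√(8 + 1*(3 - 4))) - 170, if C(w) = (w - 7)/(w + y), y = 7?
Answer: -514/3 + √7/3 ≈ -170.45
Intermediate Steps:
C(w) = (-7 + w)/(7 + w) (C(w) = (w - 7)/(w + 7) = (-7 + w)/(7 + w))
C(√(8 + 1*(3 - 4))) - 170 = (-7 + √(8 + 1*(3 - 4)))/(7 + √(8 + 1*(3 - 4))) - 170 = (-7 + √(8 + 1*(-1)))/(7 + √(8 + 1*(-1))) - 170 = (-7 + √(8 - 1))/(7 + √(8 - 1)) - 170 = (-7 + √7)/(7 + √7) - 170 = -170 + (-7 + √7)/(7 + √7)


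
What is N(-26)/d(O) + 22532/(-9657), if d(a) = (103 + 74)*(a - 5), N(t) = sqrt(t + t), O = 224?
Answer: -22532/9657 + 2*I*sqrt(13)/38763 ≈ -2.3332 + 0.00018603*I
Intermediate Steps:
N(t) = sqrt(2)*sqrt(t) (N(t) = sqrt(2*t) = sqrt(2)*sqrt(t))
d(a) = -885 + 177*a (d(a) = 177*(-5 + a) = -885 + 177*a)
N(-26)/d(O) + 22532/(-9657) = (sqrt(2)*sqrt(-26))/(-885 + 177*224) + 22532/(-9657) = (sqrt(2)*(I*sqrt(26)))/(-885 + 39648) + 22532*(-1/9657) = (2*I*sqrt(13))/38763 - 22532/9657 = (2*I*sqrt(13))*(1/38763) - 22532/9657 = 2*I*sqrt(13)/38763 - 22532/9657 = -22532/9657 + 2*I*sqrt(13)/38763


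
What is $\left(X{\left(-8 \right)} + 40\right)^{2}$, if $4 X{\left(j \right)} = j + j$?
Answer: $1296$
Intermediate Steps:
$X{\left(j \right)} = \frac{j}{2}$ ($X{\left(j \right)} = \frac{j + j}{4} = \frac{2 j}{4} = \frac{j}{2}$)
$\left(X{\left(-8 \right)} + 40\right)^{2} = \left(\frac{1}{2} \left(-8\right) + 40\right)^{2} = \left(-4 + 40\right)^{2} = 36^{2} = 1296$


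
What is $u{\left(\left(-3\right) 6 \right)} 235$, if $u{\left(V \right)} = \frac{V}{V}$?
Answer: $235$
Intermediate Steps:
$u{\left(V \right)} = 1$
$u{\left(\left(-3\right) 6 \right)} 235 = 1 \cdot 235 = 235$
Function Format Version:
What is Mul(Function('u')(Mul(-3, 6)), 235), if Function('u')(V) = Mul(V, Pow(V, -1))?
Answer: 235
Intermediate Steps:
Function('u')(V) = 1
Mul(Function('u')(Mul(-3, 6)), 235) = Mul(1, 235) = 235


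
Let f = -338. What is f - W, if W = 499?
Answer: -837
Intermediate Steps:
f - W = -338 - 1*499 = -338 - 499 = -837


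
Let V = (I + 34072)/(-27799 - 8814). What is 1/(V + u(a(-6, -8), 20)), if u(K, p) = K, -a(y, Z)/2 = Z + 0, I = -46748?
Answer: 36613/598484 ≈ 0.061176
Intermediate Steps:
a(y, Z) = -2*Z (a(y, Z) = -2*(Z + 0) = -2*Z)
V = 12676/36613 (V = (-46748 + 34072)/(-27799 - 8814) = -12676/(-36613) = -12676*(-1/36613) = 12676/36613 ≈ 0.34622)
1/(V + u(a(-6, -8), 20)) = 1/(12676/36613 - 2*(-8)) = 1/(12676/36613 + 16) = 1/(598484/36613) = 36613/598484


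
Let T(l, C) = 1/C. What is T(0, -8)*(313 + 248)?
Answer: -561/8 ≈ -70.125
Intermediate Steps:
T(0, -8)*(313 + 248) = (313 + 248)/(-8) = -⅛*561 = -561/8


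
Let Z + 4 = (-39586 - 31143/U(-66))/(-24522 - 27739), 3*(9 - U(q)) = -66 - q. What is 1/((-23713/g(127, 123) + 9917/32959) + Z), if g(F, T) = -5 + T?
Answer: -609754485846/124288121645129 ≈ -0.0049060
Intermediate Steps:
U(q) = 31 + q/3 (U(q) = 9 - (-66 - q)/3 = 9 + (22 + q/3) = 31 + q/3)
Z = -497993/156783 (Z = -4 + (-39586 - 31143/(31 + (⅓)*(-66)))/(-24522 - 27739) = -4 + (-39586 - 31143/(31 - 22))/(-52261) = -4 + (-39586 - 31143/9)*(-1/52261) = -4 + (-39586 - 31143*⅑)*(-1/52261) = -4 + (-39586 - 10381/3)*(-1/52261) = -4 - 129139/3*(-1/52261) = -4 + 129139/156783 = -497993/156783 ≈ -3.1763)
1/((-23713/g(127, 123) + 9917/32959) + Z) = 1/((-23713/(-5 + 123) + 9917/32959) - 497993/156783) = 1/((-23713/118 + 9917*(1/32959)) - 497993/156783) = 1/((-23713*1/118 + 9917/32959) - 497993/156783) = 1/((-23713/118 + 9917/32959) - 497993/156783) = 1/(-780386561/3889162 - 497993/156783) = 1/(-124288121645129/609754485846) = -609754485846/124288121645129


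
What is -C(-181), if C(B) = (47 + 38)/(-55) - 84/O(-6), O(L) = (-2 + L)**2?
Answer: 503/176 ≈ 2.8580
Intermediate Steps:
C(B) = -503/176 (C(B) = (47 + 38)/(-55) - 84/(-2 - 6)**2 = 85*(-1/55) - 84/((-8)**2) = -17/11 - 84/64 = -17/11 - 84*1/64 = -17/11 - 21/16 = -503/176)
-C(-181) = -1*(-503/176) = 503/176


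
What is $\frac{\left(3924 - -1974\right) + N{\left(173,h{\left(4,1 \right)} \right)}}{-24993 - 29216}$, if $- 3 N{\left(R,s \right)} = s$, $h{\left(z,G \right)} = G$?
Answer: $- \frac{17693}{162627} \approx -0.10879$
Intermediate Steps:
$N{\left(R,s \right)} = - \frac{s}{3}$
$\frac{\left(3924 - -1974\right) + N{\left(173,h{\left(4,1 \right)} \right)}}{-24993 - 29216} = \frac{\left(3924 - -1974\right) - \frac{1}{3}}{-24993 - 29216} = \frac{\left(3924 + \left(-2805 + 4779\right)\right) - \frac{1}{3}}{-54209} = \left(\left(3924 + 1974\right) - \frac{1}{3}\right) \left(- \frac{1}{54209}\right) = \left(5898 - \frac{1}{3}\right) \left(- \frac{1}{54209}\right) = \frac{17693}{3} \left(- \frac{1}{54209}\right) = - \frac{17693}{162627}$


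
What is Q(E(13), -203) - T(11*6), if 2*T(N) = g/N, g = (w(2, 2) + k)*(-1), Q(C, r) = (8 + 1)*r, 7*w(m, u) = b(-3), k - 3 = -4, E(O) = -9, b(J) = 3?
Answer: -422038/231 ≈ -1827.0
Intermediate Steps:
k = -1 (k = 3 - 4 = -1)
w(m, u) = 3/7 (w(m, u) = (⅐)*3 = 3/7)
Q(C, r) = 9*r
g = 4/7 (g = (3/7 - 1)*(-1) = -4/7*(-1) = 4/7 ≈ 0.57143)
T(N) = 2/(7*N) (T(N) = (4/(7*N))/2 = 2/(7*N))
Q(E(13), -203) - T(11*6) = 9*(-203) - 2/(7*(11*6)) = -1827 - 2/(7*66) = -1827 - 1*1/231 = -1827 - 1/231 = -422038/231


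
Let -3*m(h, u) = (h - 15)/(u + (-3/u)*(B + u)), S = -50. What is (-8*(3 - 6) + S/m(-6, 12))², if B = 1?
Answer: 5929/4 ≈ 1482.3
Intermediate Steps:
m(h, u) = -(-15 + h)/(3*(u - 3*(1 + u)/u)) (m(h, u) = -(h - 15)/(3*(u + (-3/u)*(1 + u))) = -(-15 + h)/(3*(u - 3*(1 + u)/u)))
(-8*(3 - 6) + S/m(-6, 12))² = (-8*(3 - 6) - 50*(3 - 1*12² + 3*12)/(4*(-15 - 6)))² = (-8*(-3) - 50/((⅓)*12*(-21)/(3 - 1*144 + 36)))² = (24 - 50/((⅓)*12*(-21)/(3 - 144 + 36)))² = (24 - 50/((⅓)*12*(-21)/(-105)))² = (24 - 50/((⅓)*12*(-1/105)*(-21)))² = (24 - 50/⅘)² = (24 - 50*5/4)² = (24 - 125/2)² = (-77/2)² = 5929/4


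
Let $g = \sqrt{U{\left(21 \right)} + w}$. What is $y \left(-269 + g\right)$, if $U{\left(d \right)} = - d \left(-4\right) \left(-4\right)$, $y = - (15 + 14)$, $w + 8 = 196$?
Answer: $7801 - 58 i \sqrt{37} \approx 7801.0 - 352.8 i$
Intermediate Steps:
$w = 188$ ($w = -8 + 196 = 188$)
$y = -29$ ($y = \left(-1\right) 29 = -29$)
$U{\left(d \right)} = - 16 d$ ($U{\left(d \right)} = - - 4 d \left(-4\right) = - 16 d$)
$g = 2 i \sqrt{37}$ ($g = \sqrt{\left(-16\right) 21 + 188} = \sqrt{-336 + 188} = \sqrt{-148} = 2 i \sqrt{37} \approx 12.166 i$)
$y \left(-269 + g\right) = - 29 \left(-269 + 2 i \sqrt{37}\right) = 7801 - 58 i \sqrt{37}$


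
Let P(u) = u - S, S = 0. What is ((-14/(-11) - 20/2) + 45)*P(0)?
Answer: 0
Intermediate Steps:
P(u) = u (P(u) = u - 1*0 = u + 0 = u)
((-14/(-11) - 20/2) + 45)*P(0) = ((-14/(-11) - 20/2) + 45)*0 = ((-14*(-1/11) - 20*½) + 45)*0 = ((14/11 - 10) + 45)*0 = (-96/11 + 45)*0 = (399/11)*0 = 0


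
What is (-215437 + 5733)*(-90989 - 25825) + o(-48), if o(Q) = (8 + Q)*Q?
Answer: 24496364976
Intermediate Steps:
o(Q) = Q*(8 + Q)
(-215437 + 5733)*(-90989 - 25825) + o(-48) = (-215437 + 5733)*(-90989 - 25825) - 48*(8 - 48) = -209704*(-116814) - 48*(-40) = 24496363056 + 1920 = 24496364976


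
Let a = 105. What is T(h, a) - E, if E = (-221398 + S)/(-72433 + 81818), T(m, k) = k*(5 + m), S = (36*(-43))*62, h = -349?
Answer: -338668826/9385 ≈ -36086.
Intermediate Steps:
S = -95976 (S = -1548*62 = -95976)
E = -317374/9385 (E = (-221398 - 95976)/(-72433 + 81818) = -317374/9385 ≈ -33.817)
T(h, a) - E = 105*(5 - 349) - 1*(-317374/9385) = 105*(-344) + 317374/9385 = -36120 + 317374/9385 = -338668826/9385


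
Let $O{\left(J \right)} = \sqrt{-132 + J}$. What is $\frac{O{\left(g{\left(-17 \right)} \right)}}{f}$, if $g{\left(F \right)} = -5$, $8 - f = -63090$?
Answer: $\frac{i \sqrt{137}}{63098} \approx 0.0001855 i$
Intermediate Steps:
$f = 63098$ ($f = 8 - -63090 = 8 + 63090 = 63098$)
$\frac{O{\left(g{\left(-17 \right)} \right)}}{f} = \frac{\sqrt{-132 - 5}}{63098} = \sqrt{-137} \cdot \frac{1}{63098} = i \sqrt{137} \cdot \frac{1}{63098} = \frac{i \sqrt{137}}{63098}$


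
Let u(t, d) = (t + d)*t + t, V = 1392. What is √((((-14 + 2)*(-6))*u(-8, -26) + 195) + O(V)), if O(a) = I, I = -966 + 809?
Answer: √19046 ≈ 138.01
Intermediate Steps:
I = -157
O(a) = -157
u(t, d) = t + t*(d + t) (u(t, d) = (d + t)*t + t = t*(d + t) + t = t + t*(d + t))
√((((-14 + 2)*(-6))*u(-8, -26) + 195) + O(V)) = √((((-14 + 2)*(-6))*(-8*(1 - 26 - 8)) + 195) - 157) = √(((-12*(-6))*(-8*(-33)) + 195) - 157) = √((72*264 + 195) - 157) = √((19008 + 195) - 157) = √(19203 - 157) = √19046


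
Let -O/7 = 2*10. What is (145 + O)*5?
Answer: 25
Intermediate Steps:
O = -140 (O = -14*10 = -7*20 = -140)
(145 + O)*5 = (145 - 140)*5 = 5*5 = 25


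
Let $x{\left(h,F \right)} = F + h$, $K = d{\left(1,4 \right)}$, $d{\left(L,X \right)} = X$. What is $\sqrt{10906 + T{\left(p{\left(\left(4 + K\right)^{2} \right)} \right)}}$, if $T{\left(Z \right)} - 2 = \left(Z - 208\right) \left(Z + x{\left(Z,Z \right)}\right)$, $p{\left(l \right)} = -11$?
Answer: $3 \sqrt{2015} \approx 134.67$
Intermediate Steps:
$K = 4$
$T{\left(Z \right)} = 2 + 3 Z \left(-208 + Z\right)$ ($T{\left(Z \right)} = 2 + \left(Z - 208\right) \left(Z + \left(Z + Z\right)\right) = 2 + \left(-208 + Z\right) \left(Z + 2 Z\right) = 2 + \left(-208 + Z\right) 3 Z = 2 + 3 Z \left(-208 + Z\right)$)
$\sqrt{10906 + T{\left(p{\left(\left(4 + K\right)^{2} \right)} \right)}} = \sqrt{10906 + \left(2 - -6864 + 3 \left(-11\right)^{2}\right)} = \sqrt{10906 + \left(2 + 6864 + 3 \cdot 121\right)} = \sqrt{10906 + \left(2 + 6864 + 363\right)} = \sqrt{10906 + 7229} = \sqrt{18135} = 3 \sqrt{2015}$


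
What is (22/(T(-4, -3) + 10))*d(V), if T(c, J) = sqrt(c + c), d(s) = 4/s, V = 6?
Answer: 110/81 - 22*I*sqrt(2)/81 ≈ 1.358 - 0.38411*I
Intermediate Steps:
T(c, J) = sqrt(2)*sqrt(c) (T(c, J) = sqrt(2*c) = sqrt(2)*sqrt(c))
(22/(T(-4, -3) + 10))*d(V) = (22/(sqrt(2)*sqrt(-4) + 10))*(4/6) = (22/(sqrt(2)*(2*I) + 10))*(4*(1/6)) = (22/(2*I*sqrt(2) + 10))*(2/3) = (22/(10 + 2*I*sqrt(2)))*(2/3) = 44/(3*(10 + 2*I*sqrt(2)))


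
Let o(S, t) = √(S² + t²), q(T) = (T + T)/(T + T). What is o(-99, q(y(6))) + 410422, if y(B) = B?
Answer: 410422 + 13*√58 ≈ 4.1052e+5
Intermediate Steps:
q(T) = 1 (q(T) = (2*T)/((2*T)) = (2*T)*(1/(2*T)) = 1)
o(-99, q(y(6))) + 410422 = √((-99)² + 1²) + 410422 = √(9801 + 1) + 410422 = √9802 + 410422 = 13*√58 + 410422 = 410422 + 13*√58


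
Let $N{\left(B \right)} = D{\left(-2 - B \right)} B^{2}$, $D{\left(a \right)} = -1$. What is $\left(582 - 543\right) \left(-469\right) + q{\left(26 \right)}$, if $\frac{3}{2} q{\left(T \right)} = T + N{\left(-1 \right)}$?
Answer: $- \frac{54823}{3} \approx -18274.0$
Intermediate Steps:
$N{\left(B \right)} = - B^{2}$
$q{\left(T \right)} = - \frac{2}{3} + \frac{2 T}{3}$ ($q{\left(T \right)} = \frac{2 \left(T - \left(-1\right)^{2}\right)}{3} = \frac{2 \left(T - 1\right)}{3} = \frac{2 \left(-1 + T\right)}{3} = - \frac{2}{3} + \frac{2 T}{3}$)
$\left(582 - 543\right) \left(-469\right) + q{\left(26 \right)} = \left(582 - 543\right) \left(-469\right) + \left(- \frac{2}{3} + \frac{2}{3} \cdot 26\right) = 39 \left(-469\right) + \left(- \frac{2}{3} + \frac{52}{3}\right) = -18291 + \frac{50}{3} = - \frac{54823}{3}$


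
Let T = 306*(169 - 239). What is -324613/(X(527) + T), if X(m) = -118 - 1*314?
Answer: 324613/21852 ≈ 14.855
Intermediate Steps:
X(m) = -432 (X(m) = -118 - 314 = -432)
T = -21420 (T = 306*(-70) = -21420)
-324613/(X(527) + T) = -324613/(-432 - 21420) = -324613/(-21852) = -324613*(-1/21852) = 324613/21852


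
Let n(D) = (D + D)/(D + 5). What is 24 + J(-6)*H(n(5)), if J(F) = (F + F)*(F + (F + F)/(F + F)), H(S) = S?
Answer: 84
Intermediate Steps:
n(D) = 2*D/(5 + D) (n(D) = (2*D)/(5 + D) = 2*D/(5 + D))
J(F) = 2*F*(1 + F) (J(F) = (2*F)*(F + (2*F)/((2*F))) = (2*F)*(F + (2*F)*(1/(2*F))) = (2*F)*(F + 1) = (2*F)*(1 + F) = 2*F*(1 + F))
24 + J(-6)*H(n(5)) = 24 + (2*(-6)*(1 - 6))*(2*5/(5 + 5)) = 24 + (2*(-6)*(-5))*(2*5/10) = 24 + 60*(2*5*(1/10)) = 24 + 60*1 = 24 + 60 = 84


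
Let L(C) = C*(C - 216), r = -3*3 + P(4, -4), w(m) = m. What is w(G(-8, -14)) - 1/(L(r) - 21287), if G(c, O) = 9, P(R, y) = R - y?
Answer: 189631/21070 ≈ 9.0000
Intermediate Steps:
r = -1 (r = -3*3 + (4 - 1*(-4)) = -9 + (4 + 4) = -9 + 8 = -1)
L(C) = C*(-216 + C)
w(G(-8, -14)) - 1/(L(r) - 21287) = 9 - 1/(-(-216 - 1) - 21287) = 9 - 1/(-1*(-217) - 21287) = 9 - 1/(217 - 21287) = 9 - 1/(-21070) = 9 - 1*(-1/21070) = 9 + 1/21070 = 189631/21070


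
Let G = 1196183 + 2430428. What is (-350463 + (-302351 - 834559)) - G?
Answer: -5113984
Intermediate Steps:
G = 3626611
(-350463 + (-302351 - 834559)) - G = (-350463 + (-302351 - 834559)) - 1*3626611 = (-350463 - 1136910) - 3626611 = -1487373 - 3626611 = -5113984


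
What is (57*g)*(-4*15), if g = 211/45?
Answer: -16036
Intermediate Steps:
g = 211/45 (g = 211*(1/45) = 211/45 ≈ 4.6889)
(57*g)*(-4*15) = (57*(211/45))*(-4*15) = (4009/15)*(-60) = -16036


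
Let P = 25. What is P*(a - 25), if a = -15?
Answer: -1000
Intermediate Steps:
P*(a - 25) = 25*(-15 - 25) = 25*(-40) = -1000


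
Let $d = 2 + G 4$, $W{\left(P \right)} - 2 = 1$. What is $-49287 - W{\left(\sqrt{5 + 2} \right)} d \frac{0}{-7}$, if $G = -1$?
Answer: $-49287$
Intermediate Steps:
$W{\left(P \right)} = 3$ ($W{\left(P \right)} = 2 + 1 = 3$)
$d = -2$ ($d = 2 - 4 = -2$)
$-49287 - W{\left(\sqrt{5 + 2} \right)} d \frac{0}{-7} = -49287 - 3 \left(-2\right) \frac{0}{-7} = -49287 - - 6 \cdot 0 \left(- \frac{1}{7}\right) = -49287 - \left(-6\right) 0 = -49287 - 0 = -49287 + 0 = -49287$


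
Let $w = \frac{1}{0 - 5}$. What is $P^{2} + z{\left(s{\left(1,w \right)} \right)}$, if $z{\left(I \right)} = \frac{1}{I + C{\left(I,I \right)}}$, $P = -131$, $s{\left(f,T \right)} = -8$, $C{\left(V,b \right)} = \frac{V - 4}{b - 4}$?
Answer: $\frac{120126}{7} \approx 17161.0$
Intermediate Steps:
$C{\left(V,b \right)} = \frac{-4 + V}{-4 + b}$
$w = - \frac{1}{5}$ ($w = \frac{1}{-5} = - \frac{1}{5} \approx -0.2$)
$z{\left(I \right)} = \frac{1}{1 + I}$ ($z{\left(I \right)} = \frac{1}{I + \frac{-4 + I}{-4 + I}} = \frac{1}{I + 1} = \frac{1}{1 + I}$)
$P^{2} + z{\left(s{\left(1,w \right)} \right)} = \left(-131\right)^{2} + \frac{1}{1 - 8} = 17161 + \frac{1}{-7} = 17161 - \frac{1}{7} = \frac{120126}{7}$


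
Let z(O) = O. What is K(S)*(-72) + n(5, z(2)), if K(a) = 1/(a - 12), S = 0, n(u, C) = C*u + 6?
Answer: 22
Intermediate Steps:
n(u, C) = 6 + C*u
K(a) = 1/(-12 + a)
K(S)*(-72) + n(5, z(2)) = -72/(-12 + 0) + (6 + 2*5) = -72/(-12) + (6 + 10) = -1/12*(-72) + 16 = 6 + 16 = 22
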